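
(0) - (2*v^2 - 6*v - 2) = -2*v^2 + 6*v + 2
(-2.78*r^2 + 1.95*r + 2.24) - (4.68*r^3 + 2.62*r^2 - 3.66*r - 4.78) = -4.68*r^3 - 5.4*r^2 + 5.61*r + 7.02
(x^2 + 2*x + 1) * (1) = x^2 + 2*x + 1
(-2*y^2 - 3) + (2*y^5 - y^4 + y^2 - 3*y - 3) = 2*y^5 - y^4 - y^2 - 3*y - 6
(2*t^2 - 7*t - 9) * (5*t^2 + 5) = 10*t^4 - 35*t^3 - 35*t^2 - 35*t - 45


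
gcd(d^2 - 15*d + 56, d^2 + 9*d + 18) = 1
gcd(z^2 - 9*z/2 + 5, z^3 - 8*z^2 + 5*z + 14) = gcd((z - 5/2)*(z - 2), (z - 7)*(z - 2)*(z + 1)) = z - 2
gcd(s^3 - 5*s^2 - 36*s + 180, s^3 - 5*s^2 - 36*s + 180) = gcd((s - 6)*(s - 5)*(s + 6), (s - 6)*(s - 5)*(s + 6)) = s^3 - 5*s^2 - 36*s + 180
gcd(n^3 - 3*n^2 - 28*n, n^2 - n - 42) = n - 7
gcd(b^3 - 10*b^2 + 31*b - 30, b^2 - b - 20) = b - 5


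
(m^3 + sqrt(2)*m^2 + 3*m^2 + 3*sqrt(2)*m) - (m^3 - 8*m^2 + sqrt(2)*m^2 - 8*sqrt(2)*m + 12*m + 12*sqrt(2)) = 11*m^2 - 12*m + 11*sqrt(2)*m - 12*sqrt(2)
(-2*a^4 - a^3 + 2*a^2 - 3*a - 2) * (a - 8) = -2*a^5 + 15*a^4 + 10*a^3 - 19*a^2 + 22*a + 16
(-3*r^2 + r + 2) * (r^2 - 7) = -3*r^4 + r^3 + 23*r^2 - 7*r - 14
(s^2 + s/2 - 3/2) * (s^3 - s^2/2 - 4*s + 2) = s^5 - 23*s^3/4 + 3*s^2/4 + 7*s - 3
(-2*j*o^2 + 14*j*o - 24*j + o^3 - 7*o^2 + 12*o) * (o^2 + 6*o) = -2*j*o^4 + 2*j*o^3 + 60*j*o^2 - 144*j*o + o^5 - o^4 - 30*o^3 + 72*o^2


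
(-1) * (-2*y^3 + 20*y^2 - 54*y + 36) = 2*y^3 - 20*y^2 + 54*y - 36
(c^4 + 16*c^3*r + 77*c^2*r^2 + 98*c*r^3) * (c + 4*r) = c^5 + 20*c^4*r + 141*c^3*r^2 + 406*c^2*r^3 + 392*c*r^4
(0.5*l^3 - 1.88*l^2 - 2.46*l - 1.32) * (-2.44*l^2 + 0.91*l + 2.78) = -1.22*l^5 + 5.0422*l^4 + 5.6816*l^3 - 4.2442*l^2 - 8.04*l - 3.6696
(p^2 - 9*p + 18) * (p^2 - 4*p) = p^4 - 13*p^3 + 54*p^2 - 72*p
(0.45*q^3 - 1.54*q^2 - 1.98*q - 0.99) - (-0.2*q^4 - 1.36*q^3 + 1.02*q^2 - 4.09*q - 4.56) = 0.2*q^4 + 1.81*q^3 - 2.56*q^2 + 2.11*q + 3.57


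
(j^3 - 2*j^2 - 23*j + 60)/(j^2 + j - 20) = j - 3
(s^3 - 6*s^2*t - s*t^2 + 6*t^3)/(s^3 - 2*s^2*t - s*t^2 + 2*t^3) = (s - 6*t)/(s - 2*t)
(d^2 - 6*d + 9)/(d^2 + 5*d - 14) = (d^2 - 6*d + 9)/(d^2 + 5*d - 14)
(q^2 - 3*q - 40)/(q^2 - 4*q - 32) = (q + 5)/(q + 4)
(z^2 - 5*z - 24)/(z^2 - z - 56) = (z + 3)/(z + 7)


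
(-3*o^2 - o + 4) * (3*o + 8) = -9*o^3 - 27*o^2 + 4*o + 32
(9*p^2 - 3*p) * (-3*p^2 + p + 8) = -27*p^4 + 18*p^3 + 69*p^2 - 24*p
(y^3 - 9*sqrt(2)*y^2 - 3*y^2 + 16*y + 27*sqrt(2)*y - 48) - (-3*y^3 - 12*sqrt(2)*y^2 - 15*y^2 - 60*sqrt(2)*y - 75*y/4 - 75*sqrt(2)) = 4*y^3 + 3*sqrt(2)*y^2 + 12*y^2 + 139*y/4 + 87*sqrt(2)*y - 48 + 75*sqrt(2)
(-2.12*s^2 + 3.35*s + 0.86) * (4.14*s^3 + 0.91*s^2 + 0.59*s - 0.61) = -8.7768*s^5 + 11.9398*s^4 + 5.3581*s^3 + 4.0523*s^2 - 1.5361*s - 0.5246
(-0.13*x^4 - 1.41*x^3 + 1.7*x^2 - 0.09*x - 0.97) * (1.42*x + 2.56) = -0.1846*x^5 - 2.335*x^4 - 1.1956*x^3 + 4.2242*x^2 - 1.6078*x - 2.4832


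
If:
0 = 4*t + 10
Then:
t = -5/2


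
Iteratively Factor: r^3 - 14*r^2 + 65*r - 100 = (r - 5)*(r^2 - 9*r + 20) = (r - 5)^2*(r - 4)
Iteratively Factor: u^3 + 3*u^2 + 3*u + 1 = (u + 1)*(u^2 + 2*u + 1) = (u + 1)^2*(u + 1)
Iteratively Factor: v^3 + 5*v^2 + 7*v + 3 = (v + 1)*(v^2 + 4*v + 3) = (v + 1)*(v + 3)*(v + 1)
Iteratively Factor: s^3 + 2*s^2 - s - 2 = (s + 1)*(s^2 + s - 2) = (s - 1)*(s + 1)*(s + 2)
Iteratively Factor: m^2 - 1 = (m + 1)*(m - 1)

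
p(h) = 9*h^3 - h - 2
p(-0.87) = -7.06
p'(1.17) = 35.96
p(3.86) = 511.75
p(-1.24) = -17.92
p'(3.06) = 251.82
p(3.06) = 252.81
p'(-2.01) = 108.08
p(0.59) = -0.74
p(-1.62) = -38.64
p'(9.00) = 2186.00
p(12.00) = 15538.00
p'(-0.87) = 19.44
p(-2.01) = -73.08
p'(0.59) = 8.40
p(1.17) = 11.24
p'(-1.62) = 69.86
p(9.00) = 6550.00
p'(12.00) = 3887.00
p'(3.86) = 401.29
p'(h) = 27*h^2 - 1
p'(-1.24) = 40.52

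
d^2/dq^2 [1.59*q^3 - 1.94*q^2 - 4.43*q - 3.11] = 9.54*q - 3.88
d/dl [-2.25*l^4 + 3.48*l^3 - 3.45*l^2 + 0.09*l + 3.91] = -9.0*l^3 + 10.44*l^2 - 6.9*l + 0.09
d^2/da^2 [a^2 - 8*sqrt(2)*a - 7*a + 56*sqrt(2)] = 2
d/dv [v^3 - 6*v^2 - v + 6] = 3*v^2 - 12*v - 1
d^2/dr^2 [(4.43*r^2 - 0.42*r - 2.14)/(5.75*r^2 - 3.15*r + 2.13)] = (132.70425*r^3 - 750.06105*r^2 + 263.4282*r + 44.511954)/(190.109375*r^6 - 312.440625*r^5 + 382.4325*r^4 - 262.733625*r^3 + 141.6663*r^2 - 42.873705*r + 9.663597)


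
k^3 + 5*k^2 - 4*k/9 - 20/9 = (k - 2/3)*(k + 2/3)*(k + 5)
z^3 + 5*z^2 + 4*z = z*(z + 1)*(z + 4)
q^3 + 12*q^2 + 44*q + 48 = (q + 2)*(q + 4)*(q + 6)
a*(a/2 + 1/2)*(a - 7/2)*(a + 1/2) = a^4/2 - a^3 - 19*a^2/8 - 7*a/8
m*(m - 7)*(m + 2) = m^3 - 5*m^2 - 14*m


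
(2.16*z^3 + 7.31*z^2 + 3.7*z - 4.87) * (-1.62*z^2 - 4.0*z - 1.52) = -3.4992*z^5 - 20.4822*z^4 - 38.5172*z^3 - 18.0218*z^2 + 13.856*z + 7.4024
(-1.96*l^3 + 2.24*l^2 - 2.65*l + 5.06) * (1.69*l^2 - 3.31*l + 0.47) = -3.3124*l^5 + 10.2732*l^4 - 12.8141*l^3 + 18.3757*l^2 - 17.9941*l + 2.3782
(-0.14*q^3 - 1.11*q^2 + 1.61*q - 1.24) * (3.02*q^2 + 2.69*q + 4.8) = -0.4228*q^5 - 3.7288*q^4 + 1.2043*q^3 - 4.7419*q^2 + 4.3924*q - 5.952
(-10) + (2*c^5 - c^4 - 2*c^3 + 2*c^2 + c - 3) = 2*c^5 - c^4 - 2*c^3 + 2*c^2 + c - 13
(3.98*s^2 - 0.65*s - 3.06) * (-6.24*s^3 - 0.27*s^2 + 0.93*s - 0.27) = -24.8352*s^5 + 2.9814*s^4 + 22.9713*s^3 - 0.8529*s^2 - 2.6703*s + 0.8262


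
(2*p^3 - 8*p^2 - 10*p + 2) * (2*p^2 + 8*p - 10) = 4*p^5 - 104*p^3 + 4*p^2 + 116*p - 20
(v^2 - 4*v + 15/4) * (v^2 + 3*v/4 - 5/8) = v^4 - 13*v^3/4 + v^2/8 + 85*v/16 - 75/32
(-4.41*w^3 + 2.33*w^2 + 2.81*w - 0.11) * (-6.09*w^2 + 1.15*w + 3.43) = 26.8569*w^5 - 19.2612*w^4 - 29.5597*w^3 + 11.8933*w^2 + 9.5118*w - 0.3773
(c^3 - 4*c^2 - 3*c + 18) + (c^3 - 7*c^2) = 2*c^3 - 11*c^2 - 3*c + 18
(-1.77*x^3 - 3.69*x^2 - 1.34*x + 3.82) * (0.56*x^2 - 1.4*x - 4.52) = -0.9912*x^5 + 0.4116*x^4 + 12.416*x^3 + 20.694*x^2 + 0.7088*x - 17.2664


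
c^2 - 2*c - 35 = (c - 7)*(c + 5)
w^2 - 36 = (w - 6)*(w + 6)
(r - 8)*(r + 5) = r^2 - 3*r - 40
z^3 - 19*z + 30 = (z - 3)*(z - 2)*(z + 5)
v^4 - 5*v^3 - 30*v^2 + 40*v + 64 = (v - 8)*(v - 2)*(v + 1)*(v + 4)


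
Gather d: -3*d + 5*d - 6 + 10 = 2*d + 4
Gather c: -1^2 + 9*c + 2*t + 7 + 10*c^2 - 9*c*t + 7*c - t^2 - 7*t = 10*c^2 + c*(16 - 9*t) - t^2 - 5*t + 6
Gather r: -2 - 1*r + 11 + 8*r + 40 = 7*r + 49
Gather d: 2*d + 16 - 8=2*d + 8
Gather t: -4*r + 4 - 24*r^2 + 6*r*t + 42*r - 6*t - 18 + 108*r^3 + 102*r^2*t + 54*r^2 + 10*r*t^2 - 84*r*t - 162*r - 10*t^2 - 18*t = 108*r^3 + 30*r^2 - 124*r + t^2*(10*r - 10) + t*(102*r^2 - 78*r - 24) - 14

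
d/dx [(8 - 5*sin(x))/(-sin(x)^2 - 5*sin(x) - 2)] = (-5*sin(x)^2 + 16*sin(x) + 50)*cos(x)/(sin(x)^2 + 5*sin(x) + 2)^2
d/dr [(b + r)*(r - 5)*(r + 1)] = 2*b*r - 4*b + 3*r^2 - 8*r - 5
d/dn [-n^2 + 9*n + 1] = 9 - 2*n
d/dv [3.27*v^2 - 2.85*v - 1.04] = 6.54*v - 2.85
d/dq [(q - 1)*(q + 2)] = 2*q + 1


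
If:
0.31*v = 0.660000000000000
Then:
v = 2.13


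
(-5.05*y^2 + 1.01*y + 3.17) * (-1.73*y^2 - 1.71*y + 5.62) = 8.7365*y^4 + 6.8882*y^3 - 35.5922*y^2 + 0.255500000000001*y + 17.8154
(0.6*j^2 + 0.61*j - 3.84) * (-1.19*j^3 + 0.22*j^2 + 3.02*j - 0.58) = -0.714*j^5 - 0.5939*j^4 + 6.5158*j^3 + 0.6494*j^2 - 11.9506*j + 2.2272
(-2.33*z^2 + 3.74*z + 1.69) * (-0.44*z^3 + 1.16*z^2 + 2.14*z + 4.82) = 1.0252*z^5 - 4.3484*z^4 - 1.3914*z^3 - 1.2666*z^2 + 21.6434*z + 8.1458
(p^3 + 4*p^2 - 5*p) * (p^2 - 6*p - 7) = p^5 - 2*p^4 - 36*p^3 + 2*p^2 + 35*p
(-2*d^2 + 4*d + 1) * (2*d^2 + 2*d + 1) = -4*d^4 + 4*d^3 + 8*d^2 + 6*d + 1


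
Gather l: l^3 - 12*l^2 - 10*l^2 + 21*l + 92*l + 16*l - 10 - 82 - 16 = l^3 - 22*l^2 + 129*l - 108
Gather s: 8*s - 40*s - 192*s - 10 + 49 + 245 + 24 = 308 - 224*s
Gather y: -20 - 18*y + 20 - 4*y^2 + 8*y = -4*y^2 - 10*y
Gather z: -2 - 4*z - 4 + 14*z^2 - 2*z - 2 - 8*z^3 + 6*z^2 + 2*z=-8*z^3 + 20*z^2 - 4*z - 8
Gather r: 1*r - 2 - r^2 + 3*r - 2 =-r^2 + 4*r - 4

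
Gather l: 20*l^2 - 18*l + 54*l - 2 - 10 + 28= 20*l^2 + 36*l + 16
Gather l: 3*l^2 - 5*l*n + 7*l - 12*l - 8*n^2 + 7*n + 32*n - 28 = 3*l^2 + l*(-5*n - 5) - 8*n^2 + 39*n - 28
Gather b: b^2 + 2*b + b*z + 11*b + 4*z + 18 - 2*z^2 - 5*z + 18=b^2 + b*(z + 13) - 2*z^2 - z + 36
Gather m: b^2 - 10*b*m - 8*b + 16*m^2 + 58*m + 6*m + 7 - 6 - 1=b^2 - 8*b + 16*m^2 + m*(64 - 10*b)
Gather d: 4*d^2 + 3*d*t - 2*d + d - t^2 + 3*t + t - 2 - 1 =4*d^2 + d*(3*t - 1) - t^2 + 4*t - 3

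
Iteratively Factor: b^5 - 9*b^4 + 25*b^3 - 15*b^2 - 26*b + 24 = (b + 1)*(b^4 - 10*b^3 + 35*b^2 - 50*b + 24) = (b - 4)*(b + 1)*(b^3 - 6*b^2 + 11*b - 6) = (b - 4)*(b - 3)*(b + 1)*(b^2 - 3*b + 2) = (b - 4)*(b - 3)*(b - 2)*(b + 1)*(b - 1)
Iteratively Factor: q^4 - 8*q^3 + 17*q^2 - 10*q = (q - 1)*(q^3 - 7*q^2 + 10*q) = (q - 5)*(q - 1)*(q^2 - 2*q) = (q - 5)*(q - 2)*(q - 1)*(q)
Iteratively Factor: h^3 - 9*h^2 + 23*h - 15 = (h - 1)*(h^2 - 8*h + 15) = (h - 3)*(h - 1)*(h - 5)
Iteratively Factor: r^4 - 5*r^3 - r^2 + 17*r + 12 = (r + 1)*(r^3 - 6*r^2 + 5*r + 12) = (r - 3)*(r + 1)*(r^2 - 3*r - 4) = (r - 4)*(r - 3)*(r + 1)*(r + 1)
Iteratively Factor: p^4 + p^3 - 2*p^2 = (p - 1)*(p^3 + 2*p^2) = p*(p - 1)*(p^2 + 2*p) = p^2*(p - 1)*(p + 2)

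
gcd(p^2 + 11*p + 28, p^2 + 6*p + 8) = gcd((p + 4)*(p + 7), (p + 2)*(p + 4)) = p + 4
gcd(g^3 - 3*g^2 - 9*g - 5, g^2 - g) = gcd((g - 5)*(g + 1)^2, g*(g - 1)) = 1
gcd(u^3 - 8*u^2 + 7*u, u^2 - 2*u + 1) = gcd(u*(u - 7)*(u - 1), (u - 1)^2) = u - 1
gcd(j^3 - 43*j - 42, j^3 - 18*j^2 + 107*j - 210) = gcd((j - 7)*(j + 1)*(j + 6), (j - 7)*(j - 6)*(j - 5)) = j - 7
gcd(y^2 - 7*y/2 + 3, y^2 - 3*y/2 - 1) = y - 2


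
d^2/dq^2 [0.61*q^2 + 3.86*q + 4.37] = 1.22000000000000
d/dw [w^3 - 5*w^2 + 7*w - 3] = 3*w^2 - 10*w + 7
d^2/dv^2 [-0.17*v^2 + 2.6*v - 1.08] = -0.340000000000000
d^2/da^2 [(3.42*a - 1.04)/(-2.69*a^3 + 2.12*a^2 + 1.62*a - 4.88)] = (-148.484772*a^5 + 207.327984*a^4 - 155.44364*a^3 + 539.592672*a^2 - 272.774784*a - 27.096704)/(19.465109*a^9 - 46.021596*a^8 + 1.10236200000001*a^7 + 151.839592*a^6 - 167.64186*a^5 - 78.489552*a^4 + 288.489912*a^3 - 113.038368*a^2 - 115.737984*a + 116.214272)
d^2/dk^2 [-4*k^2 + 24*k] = -8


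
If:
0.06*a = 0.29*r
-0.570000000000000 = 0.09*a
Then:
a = -6.33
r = -1.31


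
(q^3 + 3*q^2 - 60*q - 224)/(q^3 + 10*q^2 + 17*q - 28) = (q - 8)/(q - 1)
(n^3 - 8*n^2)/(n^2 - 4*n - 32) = n^2/(n + 4)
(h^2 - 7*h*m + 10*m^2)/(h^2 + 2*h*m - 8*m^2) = (h - 5*m)/(h + 4*m)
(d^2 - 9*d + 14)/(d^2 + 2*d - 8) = (d - 7)/(d + 4)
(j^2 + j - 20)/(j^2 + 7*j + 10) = (j - 4)/(j + 2)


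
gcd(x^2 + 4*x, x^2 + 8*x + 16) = x + 4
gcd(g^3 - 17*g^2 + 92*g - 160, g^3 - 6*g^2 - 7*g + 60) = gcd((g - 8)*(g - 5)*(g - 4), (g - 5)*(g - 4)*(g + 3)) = g^2 - 9*g + 20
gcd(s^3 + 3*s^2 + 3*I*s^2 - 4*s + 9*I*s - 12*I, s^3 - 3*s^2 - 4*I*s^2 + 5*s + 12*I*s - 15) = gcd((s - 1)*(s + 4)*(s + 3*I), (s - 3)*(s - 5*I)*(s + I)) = 1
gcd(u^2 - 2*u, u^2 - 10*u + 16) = u - 2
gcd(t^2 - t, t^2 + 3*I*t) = t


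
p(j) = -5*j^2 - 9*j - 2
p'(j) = -10*j - 9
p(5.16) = -181.57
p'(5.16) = -60.60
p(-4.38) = -58.50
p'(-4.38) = 34.80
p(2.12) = -43.55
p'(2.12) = -30.20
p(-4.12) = -49.79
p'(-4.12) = 32.20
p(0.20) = -4.00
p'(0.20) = -11.00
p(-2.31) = -7.89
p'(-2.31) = 14.10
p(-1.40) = 0.80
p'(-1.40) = 5.00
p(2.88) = -69.39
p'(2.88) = -37.80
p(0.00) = -2.00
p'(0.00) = -9.00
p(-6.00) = -128.00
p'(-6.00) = 51.00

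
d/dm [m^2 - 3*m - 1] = 2*m - 3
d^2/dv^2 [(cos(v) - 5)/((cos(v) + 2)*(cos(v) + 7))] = (29*(1 - cos(v)^2)^2 - cos(v)^5 + 221*cos(v)^3 + 279*cos(v)^2 - 1180*cos(v) - 951)/((cos(v) + 2)^3*(cos(v) + 7)^3)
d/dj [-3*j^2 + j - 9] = 1 - 6*j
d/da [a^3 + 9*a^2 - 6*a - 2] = 3*a^2 + 18*a - 6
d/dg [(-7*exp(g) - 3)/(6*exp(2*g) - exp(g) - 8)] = ((7*exp(g) + 3)*(12*exp(g) - 1) - 42*exp(2*g) + 7*exp(g) + 56)*exp(g)/(-6*exp(2*g) + exp(g) + 8)^2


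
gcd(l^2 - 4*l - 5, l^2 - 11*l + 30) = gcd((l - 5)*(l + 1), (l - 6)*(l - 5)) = l - 5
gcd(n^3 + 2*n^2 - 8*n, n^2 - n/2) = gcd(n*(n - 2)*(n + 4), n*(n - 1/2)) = n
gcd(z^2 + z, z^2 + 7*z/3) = z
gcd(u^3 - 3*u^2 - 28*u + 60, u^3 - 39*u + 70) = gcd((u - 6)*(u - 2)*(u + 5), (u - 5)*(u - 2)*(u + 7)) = u - 2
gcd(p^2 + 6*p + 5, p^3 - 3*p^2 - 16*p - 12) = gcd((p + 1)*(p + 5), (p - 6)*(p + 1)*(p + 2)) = p + 1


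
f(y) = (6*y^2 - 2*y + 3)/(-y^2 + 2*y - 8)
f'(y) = (2*y - 2)*(6*y^2 - 2*y + 3)/(-y^2 + 2*y - 8)^2 + (12*y - 2)/(-y^2 + 2*y - 8)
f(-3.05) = -2.77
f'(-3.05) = 0.69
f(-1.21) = -1.20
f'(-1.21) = 0.95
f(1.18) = -1.28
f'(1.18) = -1.66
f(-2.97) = -2.72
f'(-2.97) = 0.71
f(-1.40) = -1.38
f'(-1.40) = 0.96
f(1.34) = -1.56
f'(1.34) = -1.83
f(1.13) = -1.20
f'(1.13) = -1.60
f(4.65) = -6.07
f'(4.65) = -0.47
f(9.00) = -6.63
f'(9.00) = 0.00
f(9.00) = -6.63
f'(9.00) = 0.00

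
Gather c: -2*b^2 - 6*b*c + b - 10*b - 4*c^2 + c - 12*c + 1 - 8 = -2*b^2 - 9*b - 4*c^2 + c*(-6*b - 11) - 7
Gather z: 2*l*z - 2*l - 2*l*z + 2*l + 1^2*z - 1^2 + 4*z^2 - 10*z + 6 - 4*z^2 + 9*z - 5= 0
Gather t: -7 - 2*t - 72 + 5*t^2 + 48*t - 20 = 5*t^2 + 46*t - 99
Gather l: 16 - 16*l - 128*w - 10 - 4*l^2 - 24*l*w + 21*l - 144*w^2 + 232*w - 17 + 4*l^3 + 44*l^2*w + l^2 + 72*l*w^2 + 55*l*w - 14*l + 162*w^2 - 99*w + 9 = 4*l^3 + l^2*(44*w - 3) + l*(72*w^2 + 31*w - 9) + 18*w^2 + 5*w - 2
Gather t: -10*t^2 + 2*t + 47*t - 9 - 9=-10*t^2 + 49*t - 18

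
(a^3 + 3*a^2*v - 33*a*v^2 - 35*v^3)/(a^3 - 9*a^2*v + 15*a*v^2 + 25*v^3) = (-a - 7*v)/(-a + 5*v)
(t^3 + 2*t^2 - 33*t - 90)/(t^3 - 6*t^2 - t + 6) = (t^2 + 8*t + 15)/(t^2 - 1)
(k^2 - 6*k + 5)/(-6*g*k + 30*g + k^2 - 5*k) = (1 - k)/(6*g - k)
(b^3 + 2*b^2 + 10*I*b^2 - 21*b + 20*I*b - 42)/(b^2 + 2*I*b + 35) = (b^2 + b*(2 + 3*I) + 6*I)/(b - 5*I)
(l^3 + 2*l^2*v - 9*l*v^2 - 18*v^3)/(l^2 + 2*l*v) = l - 9*v^2/l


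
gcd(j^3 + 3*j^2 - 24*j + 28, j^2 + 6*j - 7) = j + 7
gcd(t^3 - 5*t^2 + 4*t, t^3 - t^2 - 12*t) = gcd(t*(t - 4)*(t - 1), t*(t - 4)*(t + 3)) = t^2 - 4*t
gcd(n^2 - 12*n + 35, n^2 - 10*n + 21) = n - 7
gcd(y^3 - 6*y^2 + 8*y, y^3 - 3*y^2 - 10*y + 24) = y^2 - 6*y + 8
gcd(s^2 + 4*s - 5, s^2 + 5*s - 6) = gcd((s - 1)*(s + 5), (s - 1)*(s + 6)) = s - 1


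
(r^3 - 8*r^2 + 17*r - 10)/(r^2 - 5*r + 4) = (r^2 - 7*r + 10)/(r - 4)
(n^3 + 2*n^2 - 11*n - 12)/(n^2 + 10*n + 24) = (n^2 - 2*n - 3)/(n + 6)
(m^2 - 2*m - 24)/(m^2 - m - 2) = (-m^2 + 2*m + 24)/(-m^2 + m + 2)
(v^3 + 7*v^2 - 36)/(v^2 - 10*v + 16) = (v^2 + 9*v + 18)/(v - 8)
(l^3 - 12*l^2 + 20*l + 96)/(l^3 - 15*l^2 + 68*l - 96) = (l^2 - 4*l - 12)/(l^2 - 7*l + 12)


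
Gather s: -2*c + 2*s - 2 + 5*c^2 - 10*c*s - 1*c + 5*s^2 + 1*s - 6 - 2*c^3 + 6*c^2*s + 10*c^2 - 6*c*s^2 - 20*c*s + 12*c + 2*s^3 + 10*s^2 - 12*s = -2*c^3 + 15*c^2 + 9*c + 2*s^3 + s^2*(15 - 6*c) + s*(6*c^2 - 30*c - 9) - 8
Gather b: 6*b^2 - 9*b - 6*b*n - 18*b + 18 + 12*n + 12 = 6*b^2 + b*(-6*n - 27) + 12*n + 30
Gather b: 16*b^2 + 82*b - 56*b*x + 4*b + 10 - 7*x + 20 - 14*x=16*b^2 + b*(86 - 56*x) - 21*x + 30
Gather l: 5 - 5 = 0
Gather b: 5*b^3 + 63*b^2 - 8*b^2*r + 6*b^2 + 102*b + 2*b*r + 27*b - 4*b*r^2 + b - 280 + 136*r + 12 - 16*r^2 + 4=5*b^3 + b^2*(69 - 8*r) + b*(-4*r^2 + 2*r + 130) - 16*r^2 + 136*r - 264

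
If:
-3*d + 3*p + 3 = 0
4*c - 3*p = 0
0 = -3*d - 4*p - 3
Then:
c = -9/14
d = 1/7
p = -6/7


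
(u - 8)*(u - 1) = u^2 - 9*u + 8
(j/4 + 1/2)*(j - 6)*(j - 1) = j^3/4 - 5*j^2/4 - 2*j + 3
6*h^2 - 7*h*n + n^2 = (-6*h + n)*(-h + n)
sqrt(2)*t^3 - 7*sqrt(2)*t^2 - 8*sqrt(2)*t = t*(t - 8)*(sqrt(2)*t + sqrt(2))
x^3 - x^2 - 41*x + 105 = (x - 5)*(x - 3)*(x + 7)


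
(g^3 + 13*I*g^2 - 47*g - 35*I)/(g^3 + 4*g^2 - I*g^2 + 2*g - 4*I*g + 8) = (g^2 + 12*I*g - 35)/(g^2 + 2*g*(2 - I) - 8*I)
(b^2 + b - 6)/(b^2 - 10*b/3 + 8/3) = 3*(b + 3)/(3*b - 4)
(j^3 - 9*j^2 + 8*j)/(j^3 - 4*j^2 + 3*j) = (j - 8)/(j - 3)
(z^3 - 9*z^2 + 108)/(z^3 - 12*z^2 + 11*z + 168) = (z^2 - 12*z + 36)/(z^2 - 15*z + 56)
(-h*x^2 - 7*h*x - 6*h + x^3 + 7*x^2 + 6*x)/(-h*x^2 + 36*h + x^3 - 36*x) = (x + 1)/(x - 6)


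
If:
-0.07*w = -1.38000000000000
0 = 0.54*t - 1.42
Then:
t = 2.63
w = 19.71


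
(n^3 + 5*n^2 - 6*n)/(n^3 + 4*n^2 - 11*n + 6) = n/(n - 1)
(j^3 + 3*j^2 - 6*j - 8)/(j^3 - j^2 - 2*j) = (j + 4)/j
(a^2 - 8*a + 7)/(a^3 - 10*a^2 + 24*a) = (a^2 - 8*a + 7)/(a*(a^2 - 10*a + 24))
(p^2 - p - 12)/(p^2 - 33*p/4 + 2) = 4*(p^2 - p - 12)/(4*p^2 - 33*p + 8)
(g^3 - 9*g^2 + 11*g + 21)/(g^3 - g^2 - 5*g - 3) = (g - 7)/(g + 1)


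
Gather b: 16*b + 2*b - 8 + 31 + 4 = 18*b + 27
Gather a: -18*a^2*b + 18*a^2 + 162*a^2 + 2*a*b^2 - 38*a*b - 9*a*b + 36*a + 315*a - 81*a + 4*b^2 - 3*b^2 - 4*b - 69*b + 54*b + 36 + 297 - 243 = a^2*(180 - 18*b) + a*(2*b^2 - 47*b + 270) + b^2 - 19*b + 90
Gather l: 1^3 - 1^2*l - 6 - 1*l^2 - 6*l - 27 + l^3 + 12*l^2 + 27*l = l^3 + 11*l^2 + 20*l - 32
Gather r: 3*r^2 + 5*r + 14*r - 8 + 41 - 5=3*r^2 + 19*r + 28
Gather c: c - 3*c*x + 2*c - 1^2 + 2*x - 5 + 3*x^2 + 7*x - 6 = c*(3 - 3*x) + 3*x^2 + 9*x - 12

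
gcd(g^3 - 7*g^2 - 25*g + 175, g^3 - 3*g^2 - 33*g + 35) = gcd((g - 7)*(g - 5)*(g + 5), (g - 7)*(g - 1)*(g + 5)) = g^2 - 2*g - 35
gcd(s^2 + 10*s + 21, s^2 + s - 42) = s + 7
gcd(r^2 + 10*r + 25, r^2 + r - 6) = 1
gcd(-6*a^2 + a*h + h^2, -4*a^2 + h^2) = 2*a - h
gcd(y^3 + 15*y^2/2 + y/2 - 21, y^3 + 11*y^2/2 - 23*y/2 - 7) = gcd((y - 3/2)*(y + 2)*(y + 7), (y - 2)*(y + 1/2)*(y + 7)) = y + 7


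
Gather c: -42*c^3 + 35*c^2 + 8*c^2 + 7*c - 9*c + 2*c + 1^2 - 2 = -42*c^3 + 43*c^2 - 1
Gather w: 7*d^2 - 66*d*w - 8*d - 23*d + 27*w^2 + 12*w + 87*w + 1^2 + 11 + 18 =7*d^2 - 31*d + 27*w^2 + w*(99 - 66*d) + 30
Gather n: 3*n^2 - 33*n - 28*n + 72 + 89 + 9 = 3*n^2 - 61*n + 170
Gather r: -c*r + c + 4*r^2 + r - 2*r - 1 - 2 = c + 4*r^2 + r*(-c - 1) - 3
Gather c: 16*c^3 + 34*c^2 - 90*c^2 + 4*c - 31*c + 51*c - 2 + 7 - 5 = 16*c^3 - 56*c^2 + 24*c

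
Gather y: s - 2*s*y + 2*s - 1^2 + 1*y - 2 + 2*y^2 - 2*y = 3*s + 2*y^2 + y*(-2*s - 1) - 3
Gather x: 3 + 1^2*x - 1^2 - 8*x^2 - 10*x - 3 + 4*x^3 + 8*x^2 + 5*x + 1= 4*x^3 - 4*x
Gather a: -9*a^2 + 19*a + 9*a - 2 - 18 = -9*a^2 + 28*a - 20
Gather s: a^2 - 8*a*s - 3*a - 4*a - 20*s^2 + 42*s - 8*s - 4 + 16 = a^2 - 7*a - 20*s^2 + s*(34 - 8*a) + 12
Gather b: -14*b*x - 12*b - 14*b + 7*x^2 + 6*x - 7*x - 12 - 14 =b*(-14*x - 26) + 7*x^2 - x - 26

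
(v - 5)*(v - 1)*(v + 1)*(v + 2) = v^4 - 3*v^3 - 11*v^2 + 3*v + 10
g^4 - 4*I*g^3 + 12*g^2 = g^2*(g - 6*I)*(g + 2*I)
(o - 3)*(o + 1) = o^2 - 2*o - 3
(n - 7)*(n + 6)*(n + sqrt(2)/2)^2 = n^4 - n^3 + sqrt(2)*n^3 - 83*n^2/2 - sqrt(2)*n^2 - 42*sqrt(2)*n - n/2 - 21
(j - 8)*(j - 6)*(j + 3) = j^3 - 11*j^2 + 6*j + 144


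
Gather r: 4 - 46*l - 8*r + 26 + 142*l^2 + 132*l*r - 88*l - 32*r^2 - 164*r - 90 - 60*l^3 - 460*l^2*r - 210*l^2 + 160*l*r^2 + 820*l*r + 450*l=-60*l^3 - 68*l^2 + 316*l + r^2*(160*l - 32) + r*(-460*l^2 + 952*l - 172) - 60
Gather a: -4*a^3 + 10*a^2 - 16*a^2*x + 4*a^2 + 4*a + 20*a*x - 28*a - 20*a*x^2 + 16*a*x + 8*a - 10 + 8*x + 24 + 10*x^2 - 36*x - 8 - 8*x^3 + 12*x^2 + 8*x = -4*a^3 + a^2*(14 - 16*x) + a*(-20*x^2 + 36*x - 16) - 8*x^3 + 22*x^2 - 20*x + 6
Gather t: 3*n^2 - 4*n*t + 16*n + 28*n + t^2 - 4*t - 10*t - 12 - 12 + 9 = 3*n^2 + 44*n + t^2 + t*(-4*n - 14) - 15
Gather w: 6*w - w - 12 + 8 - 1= 5*w - 5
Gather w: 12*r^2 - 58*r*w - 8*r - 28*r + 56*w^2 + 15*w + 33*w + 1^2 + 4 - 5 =12*r^2 - 36*r + 56*w^2 + w*(48 - 58*r)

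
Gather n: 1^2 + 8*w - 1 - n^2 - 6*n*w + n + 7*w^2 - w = -n^2 + n*(1 - 6*w) + 7*w^2 + 7*w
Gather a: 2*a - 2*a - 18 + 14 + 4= 0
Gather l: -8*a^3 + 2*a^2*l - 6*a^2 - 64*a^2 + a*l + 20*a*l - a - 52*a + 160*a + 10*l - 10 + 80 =-8*a^3 - 70*a^2 + 107*a + l*(2*a^2 + 21*a + 10) + 70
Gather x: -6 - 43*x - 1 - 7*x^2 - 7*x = -7*x^2 - 50*x - 7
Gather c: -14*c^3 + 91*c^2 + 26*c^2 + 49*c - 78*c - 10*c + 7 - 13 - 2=-14*c^3 + 117*c^2 - 39*c - 8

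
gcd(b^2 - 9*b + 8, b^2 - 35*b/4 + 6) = b - 8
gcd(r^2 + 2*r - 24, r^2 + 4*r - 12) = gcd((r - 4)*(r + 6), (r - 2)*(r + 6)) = r + 6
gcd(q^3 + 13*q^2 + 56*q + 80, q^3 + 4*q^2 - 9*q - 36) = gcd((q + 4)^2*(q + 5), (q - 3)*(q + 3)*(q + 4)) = q + 4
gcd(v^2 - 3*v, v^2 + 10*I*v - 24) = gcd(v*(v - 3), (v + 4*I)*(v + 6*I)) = 1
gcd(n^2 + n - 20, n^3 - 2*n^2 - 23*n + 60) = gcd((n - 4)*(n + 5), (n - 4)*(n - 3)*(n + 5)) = n^2 + n - 20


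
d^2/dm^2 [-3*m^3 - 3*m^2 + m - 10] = -18*m - 6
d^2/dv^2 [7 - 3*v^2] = -6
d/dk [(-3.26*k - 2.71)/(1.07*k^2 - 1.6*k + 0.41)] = (3.4882*k^2 + 5.7994*k - 5.6726)/(1.1449*k^4 - 3.424*k^3 + 3.4374*k^2 - 1.312*k + 0.1681)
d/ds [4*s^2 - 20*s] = 8*s - 20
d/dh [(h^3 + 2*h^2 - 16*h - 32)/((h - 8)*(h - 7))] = (h^4 - 30*h^3 + 154*h^2 + 288*h - 1376)/(h^4 - 30*h^3 + 337*h^2 - 1680*h + 3136)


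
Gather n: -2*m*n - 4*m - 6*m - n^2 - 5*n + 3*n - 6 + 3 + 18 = -10*m - n^2 + n*(-2*m - 2) + 15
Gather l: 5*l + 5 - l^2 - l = -l^2 + 4*l + 5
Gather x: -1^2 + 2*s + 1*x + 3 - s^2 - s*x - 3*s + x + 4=-s^2 - s + x*(2 - s) + 6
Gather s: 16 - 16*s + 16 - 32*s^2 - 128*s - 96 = -32*s^2 - 144*s - 64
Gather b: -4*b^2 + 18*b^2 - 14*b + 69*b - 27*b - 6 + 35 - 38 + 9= 14*b^2 + 28*b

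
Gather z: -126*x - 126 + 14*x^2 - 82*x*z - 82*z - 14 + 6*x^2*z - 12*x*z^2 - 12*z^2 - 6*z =14*x^2 - 126*x + z^2*(-12*x - 12) + z*(6*x^2 - 82*x - 88) - 140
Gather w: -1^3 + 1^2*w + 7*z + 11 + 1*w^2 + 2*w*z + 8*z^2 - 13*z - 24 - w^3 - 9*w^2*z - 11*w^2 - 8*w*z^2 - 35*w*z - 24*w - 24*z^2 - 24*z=-w^3 + w^2*(-9*z - 10) + w*(-8*z^2 - 33*z - 23) - 16*z^2 - 30*z - 14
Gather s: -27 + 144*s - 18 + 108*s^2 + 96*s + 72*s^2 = 180*s^2 + 240*s - 45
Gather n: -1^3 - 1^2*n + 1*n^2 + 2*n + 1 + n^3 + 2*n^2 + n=n^3 + 3*n^2 + 2*n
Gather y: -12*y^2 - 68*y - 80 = -12*y^2 - 68*y - 80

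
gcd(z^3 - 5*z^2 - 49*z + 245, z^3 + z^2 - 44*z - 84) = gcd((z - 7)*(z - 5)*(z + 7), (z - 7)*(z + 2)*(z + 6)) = z - 7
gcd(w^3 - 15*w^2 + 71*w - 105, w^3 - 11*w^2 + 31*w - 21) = w^2 - 10*w + 21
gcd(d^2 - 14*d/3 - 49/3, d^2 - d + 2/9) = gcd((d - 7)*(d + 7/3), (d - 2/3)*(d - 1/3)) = 1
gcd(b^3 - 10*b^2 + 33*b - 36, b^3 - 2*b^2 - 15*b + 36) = b^2 - 6*b + 9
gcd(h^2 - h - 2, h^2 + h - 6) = h - 2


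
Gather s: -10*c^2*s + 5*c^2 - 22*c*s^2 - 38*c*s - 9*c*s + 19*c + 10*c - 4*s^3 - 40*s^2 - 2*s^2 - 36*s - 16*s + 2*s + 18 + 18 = 5*c^2 + 29*c - 4*s^3 + s^2*(-22*c - 42) + s*(-10*c^2 - 47*c - 50) + 36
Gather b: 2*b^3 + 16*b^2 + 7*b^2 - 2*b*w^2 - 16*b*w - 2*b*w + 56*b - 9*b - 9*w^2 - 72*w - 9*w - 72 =2*b^3 + 23*b^2 + b*(-2*w^2 - 18*w + 47) - 9*w^2 - 81*w - 72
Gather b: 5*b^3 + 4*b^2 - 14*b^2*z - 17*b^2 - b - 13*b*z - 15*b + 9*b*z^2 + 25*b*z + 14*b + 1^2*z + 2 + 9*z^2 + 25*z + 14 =5*b^3 + b^2*(-14*z - 13) + b*(9*z^2 + 12*z - 2) + 9*z^2 + 26*z + 16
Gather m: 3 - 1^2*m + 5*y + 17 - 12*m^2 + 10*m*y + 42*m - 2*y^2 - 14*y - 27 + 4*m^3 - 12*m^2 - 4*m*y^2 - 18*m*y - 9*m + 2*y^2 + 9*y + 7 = 4*m^3 - 24*m^2 + m*(-4*y^2 - 8*y + 32)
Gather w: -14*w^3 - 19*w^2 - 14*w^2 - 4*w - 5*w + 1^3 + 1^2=-14*w^3 - 33*w^2 - 9*w + 2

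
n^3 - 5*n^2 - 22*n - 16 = (n - 8)*(n + 1)*(n + 2)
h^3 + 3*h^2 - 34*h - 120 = (h - 6)*(h + 4)*(h + 5)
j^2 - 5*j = j*(j - 5)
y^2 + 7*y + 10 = (y + 2)*(y + 5)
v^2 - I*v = v*(v - I)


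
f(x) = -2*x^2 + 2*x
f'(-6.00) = 26.00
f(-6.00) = -84.00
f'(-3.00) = 14.00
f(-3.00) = -24.00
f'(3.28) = -11.12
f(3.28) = -14.96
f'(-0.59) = 4.36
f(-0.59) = -1.88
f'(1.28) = -3.12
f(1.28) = -0.72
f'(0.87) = -1.48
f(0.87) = 0.23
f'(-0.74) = 4.96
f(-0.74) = -2.58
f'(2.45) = -7.80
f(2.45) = -7.10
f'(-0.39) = 3.56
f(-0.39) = -1.08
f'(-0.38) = 3.52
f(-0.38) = -1.05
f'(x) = 2 - 4*x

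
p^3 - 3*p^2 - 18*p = p*(p - 6)*(p + 3)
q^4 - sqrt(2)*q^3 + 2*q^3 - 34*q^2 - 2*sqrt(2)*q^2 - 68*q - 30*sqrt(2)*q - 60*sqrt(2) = (q + 2)*(q - 5*sqrt(2))*(q + sqrt(2))*(q + 3*sqrt(2))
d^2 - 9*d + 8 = (d - 8)*(d - 1)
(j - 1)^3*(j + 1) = j^4 - 2*j^3 + 2*j - 1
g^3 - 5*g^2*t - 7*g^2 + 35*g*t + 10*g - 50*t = (g - 5)*(g - 2)*(g - 5*t)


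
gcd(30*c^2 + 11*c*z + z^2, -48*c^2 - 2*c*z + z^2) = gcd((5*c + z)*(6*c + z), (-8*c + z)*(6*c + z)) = 6*c + z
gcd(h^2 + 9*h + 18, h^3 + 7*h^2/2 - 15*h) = h + 6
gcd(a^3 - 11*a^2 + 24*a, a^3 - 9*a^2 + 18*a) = a^2 - 3*a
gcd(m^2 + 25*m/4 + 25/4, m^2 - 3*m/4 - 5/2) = m + 5/4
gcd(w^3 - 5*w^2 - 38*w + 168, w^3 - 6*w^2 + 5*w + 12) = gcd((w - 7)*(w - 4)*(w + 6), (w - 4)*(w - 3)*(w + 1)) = w - 4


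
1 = 1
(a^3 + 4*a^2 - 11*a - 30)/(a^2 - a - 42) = (-a^3 - 4*a^2 + 11*a + 30)/(-a^2 + a + 42)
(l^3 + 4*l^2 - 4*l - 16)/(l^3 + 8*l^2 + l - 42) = (l^2 + 6*l + 8)/(l^2 + 10*l + 21)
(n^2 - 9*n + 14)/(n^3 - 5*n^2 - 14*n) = (n - 2)/(n*(n + 2))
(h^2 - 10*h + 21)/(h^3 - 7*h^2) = (h - 3)/h^2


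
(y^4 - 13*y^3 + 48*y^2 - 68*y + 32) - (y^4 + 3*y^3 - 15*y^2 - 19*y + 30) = -16*y^3 + 63*y^2 - 49*y + 2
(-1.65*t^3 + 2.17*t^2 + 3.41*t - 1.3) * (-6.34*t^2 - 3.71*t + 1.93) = 10.461*t^5 - 7.6363*t^4 - 32.8546*t^3 - 0.221*t^2 + 11.4043*t - 2.509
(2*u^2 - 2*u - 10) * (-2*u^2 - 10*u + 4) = -4*u^4 - 16*u^3 + 48*u^2 + 92*u - 40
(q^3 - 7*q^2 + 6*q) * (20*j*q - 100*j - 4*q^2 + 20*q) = 20*j*q^4 - 240*j*q^3 + 820*j*q^2 - 600*j*q - 4*q^5 + 48*q^4 - 164*q^3 + 120*q^2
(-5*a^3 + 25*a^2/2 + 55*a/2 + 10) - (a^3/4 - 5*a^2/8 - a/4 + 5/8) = -21*a^3/4 + 105*a^2/8 + 111*a/4 + 75/8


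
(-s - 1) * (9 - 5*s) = 5*s^2 - 4*s - 9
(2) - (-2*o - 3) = 2*o + 5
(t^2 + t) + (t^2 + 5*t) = 2*t^2 + 6*t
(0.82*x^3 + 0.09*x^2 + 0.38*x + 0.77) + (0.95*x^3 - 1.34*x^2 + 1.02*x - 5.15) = 1.77*x^3 - 1.25*x^2 + 1.4*x - 4.38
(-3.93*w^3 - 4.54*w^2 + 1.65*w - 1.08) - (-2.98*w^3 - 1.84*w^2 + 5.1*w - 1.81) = -0.95*w^3 - 2.7*w^2 - 3.45*w + 0.73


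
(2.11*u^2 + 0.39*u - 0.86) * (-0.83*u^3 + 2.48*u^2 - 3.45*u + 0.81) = -1.7513*u^5 + 4.9091*u^4 - 5.5985*u^3 - 1.7692*u^2 + 3.2829*u - 0.6966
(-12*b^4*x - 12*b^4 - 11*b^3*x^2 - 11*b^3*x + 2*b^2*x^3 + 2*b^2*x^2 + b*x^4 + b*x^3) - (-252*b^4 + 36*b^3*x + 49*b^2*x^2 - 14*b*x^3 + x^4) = -12*b^4*x + 240*b^4 - 11*b^3*x^2 - 47*b^3*x + 2*b^2*x^3 - 47*b^2*x^2 + b*x^4 + 15*b*x^3 - x^4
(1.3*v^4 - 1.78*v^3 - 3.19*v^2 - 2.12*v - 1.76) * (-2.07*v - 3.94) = -2.691*v^5 - 1.4374*v^4 + 13.6165*v^3 + 16.957*v^2 + 11.996*v + 6.9344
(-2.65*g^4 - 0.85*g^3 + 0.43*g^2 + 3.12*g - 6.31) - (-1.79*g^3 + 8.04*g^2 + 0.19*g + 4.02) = -2.65*g^4 + 0.94*g^3 - 7.61*g^2 + 2.93*g - 10.33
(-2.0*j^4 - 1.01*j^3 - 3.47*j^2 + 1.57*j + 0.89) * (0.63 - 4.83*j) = 9.66*j^5 + 3.6183*j^4 + 16.1238*j^3 - 9.7692*j^2 - 3.3096*j + 0.5607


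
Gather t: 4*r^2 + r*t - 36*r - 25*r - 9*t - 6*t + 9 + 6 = 4*r^2 - 61*r + t*(r - 15) + 15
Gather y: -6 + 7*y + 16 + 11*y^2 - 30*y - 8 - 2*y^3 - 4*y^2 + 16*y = -2*y^3 + 7*y^2 - 7*y + 2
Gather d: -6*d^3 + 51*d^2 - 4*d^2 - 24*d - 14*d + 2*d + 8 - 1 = -6*d^3 + 47*d^2 - 36*d + 7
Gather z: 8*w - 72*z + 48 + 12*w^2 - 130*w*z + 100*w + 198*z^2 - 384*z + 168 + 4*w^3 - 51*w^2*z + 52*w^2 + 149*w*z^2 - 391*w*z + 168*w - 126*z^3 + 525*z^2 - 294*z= 4*w^3 + 64*w^2 + 276*w - 126*z^3 + z^2*(149*w + 723) + z*(-51*w^2 - 521*w - 750) + 216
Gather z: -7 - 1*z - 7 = -z - 14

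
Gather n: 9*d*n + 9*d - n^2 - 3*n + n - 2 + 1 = 9*d - n^2 + n*(9*d - 2) - 1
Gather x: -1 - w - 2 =-w - 3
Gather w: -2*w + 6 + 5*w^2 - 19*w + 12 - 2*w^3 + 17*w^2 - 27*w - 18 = -2*w^3 + 22*w^2 - 48*w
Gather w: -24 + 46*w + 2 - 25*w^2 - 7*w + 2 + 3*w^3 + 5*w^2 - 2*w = 3*w^3 - 20*w^2 + 37*w - 20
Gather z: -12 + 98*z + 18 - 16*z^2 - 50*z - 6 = -16*z^2 + 48*z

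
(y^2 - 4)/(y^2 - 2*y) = (y + 2)/y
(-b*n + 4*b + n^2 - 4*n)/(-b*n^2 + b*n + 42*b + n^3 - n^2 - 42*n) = (n - 4)/(n^2 - n - 42)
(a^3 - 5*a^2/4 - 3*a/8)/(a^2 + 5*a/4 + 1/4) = a*(2*a - 3)/(2*(a + 1))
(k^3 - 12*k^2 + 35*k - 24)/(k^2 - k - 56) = (k^2 - 4*k + 3)/(k + 7)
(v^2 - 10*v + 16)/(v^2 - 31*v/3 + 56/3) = 3*(v - 2)/(3*v - 7)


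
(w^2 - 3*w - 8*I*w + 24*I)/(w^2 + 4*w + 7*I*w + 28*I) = (w^2 - w*(3 + 8*I) + 24*I)/(w^2 + w*(4 + 7*I) + 28*I)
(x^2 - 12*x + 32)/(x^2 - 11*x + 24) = (x - 4)/(x - 3)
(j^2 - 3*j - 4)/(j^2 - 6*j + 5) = (j^2 - 3*j - 4)/(j^2 - 6*j + 5)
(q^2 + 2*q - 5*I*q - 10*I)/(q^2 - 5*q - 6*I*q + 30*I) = (q^2 + q*(2 - 5*I) - 10*I)/(q^2 - q*(5 + 6*I) + 30*I)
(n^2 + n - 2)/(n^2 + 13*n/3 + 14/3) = 3*(n - 1)/(3*n + 7)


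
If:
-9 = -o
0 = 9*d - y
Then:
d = y/9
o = 9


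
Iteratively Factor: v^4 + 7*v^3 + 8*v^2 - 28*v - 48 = (v - 2)*(v^3 + 9*v^2 + 26*v + 24) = (v - 2)*(v + 4)*(v^2 + 5*v + 6) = (v - 2)*(v + 3)*(v + 4)*(v + 2)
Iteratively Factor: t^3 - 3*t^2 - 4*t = (t + 1)*(t^2 - 4*t) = t*(t + 1)*(t - 4)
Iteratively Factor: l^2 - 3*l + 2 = (l - 2)*(l - 1)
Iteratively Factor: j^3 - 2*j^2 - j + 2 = (j + 1)*(j^2 - 3*j + 2) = (j - 2)*(j + 1)*(j - 1)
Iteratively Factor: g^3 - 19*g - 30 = (g - 5)*(g^2 + 5*g + 6) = (g - 5)*(g + 3)*(g + 2)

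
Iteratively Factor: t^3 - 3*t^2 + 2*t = (t)*(t^2 - 3*t + 2) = t*(t - 2)*(t - 1)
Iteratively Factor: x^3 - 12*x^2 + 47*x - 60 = (x - 4)*(x^2 - 8*x + 15) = (x - 4)*(x - 3)*(x - 5)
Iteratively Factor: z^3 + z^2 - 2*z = (z - 1)*(z^2 + 2*z) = z*(z - 1)*(z + 2)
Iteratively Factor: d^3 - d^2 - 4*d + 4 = (d - 2)*(d^2 + d - 2) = (d - 2)*(d + 2)*(d - 1)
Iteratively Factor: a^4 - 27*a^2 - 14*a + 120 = (a - 2)*(a^3 + 2*a^2 - 23*a - 60) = (a - 5)*(a - 2)*(a^2 + 7*a + 12) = (a - 5)*(a - 2)*(a + 4)*(a + 3)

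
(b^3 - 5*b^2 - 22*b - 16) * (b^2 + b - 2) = b^5 - 4*b^4 - 29*b^3 - 28*b^2 + 28*b + 32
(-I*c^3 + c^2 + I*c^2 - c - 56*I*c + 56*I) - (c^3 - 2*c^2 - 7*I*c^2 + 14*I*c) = -c^3 - I*c^3 + 3*c^2 + 8*I*c^2 - c - 70*I*c + 56*I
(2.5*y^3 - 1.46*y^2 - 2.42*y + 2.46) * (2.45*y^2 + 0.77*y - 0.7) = 6.125*y^5 - 1.652*y^4 - 8.8032*y^3 + 5.1856*y^2 + 3.5882*y - 1.722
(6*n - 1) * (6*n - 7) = 36*n^2 - 48*n + 7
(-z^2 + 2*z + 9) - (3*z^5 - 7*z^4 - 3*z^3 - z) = -3*z^5 + 7*z^4 + 3*z^3 - z^2 + 3*z + 9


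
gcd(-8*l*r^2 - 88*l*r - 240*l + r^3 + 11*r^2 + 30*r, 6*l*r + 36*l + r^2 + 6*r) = r + 6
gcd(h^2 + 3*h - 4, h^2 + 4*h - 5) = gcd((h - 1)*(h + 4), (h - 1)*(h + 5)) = h - 1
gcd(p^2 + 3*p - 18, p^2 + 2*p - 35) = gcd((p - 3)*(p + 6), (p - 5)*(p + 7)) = 1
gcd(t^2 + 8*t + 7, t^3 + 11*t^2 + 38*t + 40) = 1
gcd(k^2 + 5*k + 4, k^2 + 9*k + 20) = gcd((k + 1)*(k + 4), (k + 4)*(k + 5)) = k + 4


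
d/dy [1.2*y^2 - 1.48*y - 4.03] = 2.4*y - 1.48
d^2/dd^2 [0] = 0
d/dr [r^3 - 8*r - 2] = 3*r^2 - 8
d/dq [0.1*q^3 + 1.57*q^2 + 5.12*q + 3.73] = 0.3*q^2 + 3.14*q + 5.12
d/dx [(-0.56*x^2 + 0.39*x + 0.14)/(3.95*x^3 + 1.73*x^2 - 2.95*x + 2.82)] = (2.212*x^4 - 3.081*x^3 - 0.681699999999999*x^2 - 3.6428*x + 1.5128)/(15.6025*x^6 + 13.667*x^5 - 20.3121*x^4 + 12.071*x^3 + 18.4597*x^2 - 16.638*x + 7.9524)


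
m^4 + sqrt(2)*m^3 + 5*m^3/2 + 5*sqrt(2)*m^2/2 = m^2*(m + 5/2)*(m + sqrt(2))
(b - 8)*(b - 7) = b^2 - 15*b + 56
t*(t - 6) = t^2 - 6*t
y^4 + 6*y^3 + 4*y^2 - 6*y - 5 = (y - 1)*(y + 1)^2*(y + 5)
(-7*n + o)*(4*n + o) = -28*n^2 - 3*n*o + o^2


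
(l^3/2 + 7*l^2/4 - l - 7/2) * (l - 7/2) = l^4/2 - 57*l^2/8 + 49/4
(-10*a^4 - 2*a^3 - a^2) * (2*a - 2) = -20*a^5 + 16*a^4 + 2*a^3 + 2*a^2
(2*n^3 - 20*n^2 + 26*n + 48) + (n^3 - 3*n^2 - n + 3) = 3*n^3 - 23*n^2 + 25*n + 51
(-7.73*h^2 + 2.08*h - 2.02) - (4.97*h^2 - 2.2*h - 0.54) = -12.7*h^2 + 4.28*h - 1.48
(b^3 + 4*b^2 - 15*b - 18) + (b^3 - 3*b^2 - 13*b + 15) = 2*b^3 + b^2 - 28*b - 3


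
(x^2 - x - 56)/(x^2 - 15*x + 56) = (x + 7)/(x - 7)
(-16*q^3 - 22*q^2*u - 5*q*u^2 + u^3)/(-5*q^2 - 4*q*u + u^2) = (16*q^2 + 6*q*u - u^2)/(5*q - u)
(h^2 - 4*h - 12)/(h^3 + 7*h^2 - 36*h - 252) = (h + 2)/(h^2 + 13*h + 42)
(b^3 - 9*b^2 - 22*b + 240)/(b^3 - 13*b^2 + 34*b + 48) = (b + 5)/(b + 1)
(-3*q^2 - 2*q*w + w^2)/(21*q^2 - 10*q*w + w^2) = (-q - w)/(7*q - w)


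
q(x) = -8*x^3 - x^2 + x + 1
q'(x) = -24*x^2 - 2*x + 1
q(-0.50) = 1.25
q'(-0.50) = -4.00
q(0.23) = 1.08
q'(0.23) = -0.73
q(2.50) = -127.75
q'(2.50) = -154.00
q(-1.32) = 16.34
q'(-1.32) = -38.18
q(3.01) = -223.22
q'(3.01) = -222.46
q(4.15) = -583.86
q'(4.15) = -420.64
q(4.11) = -567.19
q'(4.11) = -412.63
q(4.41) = -700.17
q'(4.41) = -474.57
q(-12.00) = 13669.00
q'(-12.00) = -3431.00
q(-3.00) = 205.00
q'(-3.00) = -209.00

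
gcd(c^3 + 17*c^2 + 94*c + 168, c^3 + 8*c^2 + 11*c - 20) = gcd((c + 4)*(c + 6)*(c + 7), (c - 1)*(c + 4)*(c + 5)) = c + 4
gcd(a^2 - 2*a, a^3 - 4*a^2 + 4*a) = a^2 - 2*a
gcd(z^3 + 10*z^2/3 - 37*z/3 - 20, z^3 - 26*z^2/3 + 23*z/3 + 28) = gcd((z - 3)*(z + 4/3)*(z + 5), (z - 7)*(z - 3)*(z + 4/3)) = z^2 - 5*z/3 - 4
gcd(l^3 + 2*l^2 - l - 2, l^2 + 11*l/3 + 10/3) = l + 2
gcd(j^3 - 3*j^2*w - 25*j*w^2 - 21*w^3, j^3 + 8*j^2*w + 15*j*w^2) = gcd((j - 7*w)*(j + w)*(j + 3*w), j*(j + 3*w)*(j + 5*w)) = j + 3*w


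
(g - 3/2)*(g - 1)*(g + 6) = g^3 + 7*g^2/2 - 27*g/2 + 9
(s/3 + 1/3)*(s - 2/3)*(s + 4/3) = s^3/3 + 5*s^2/9 - 2*s/27 - 8/27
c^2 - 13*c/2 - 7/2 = (c - 7)*(c + 1/2)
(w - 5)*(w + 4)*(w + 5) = w^3 + 4*w^2 - 25*w - 100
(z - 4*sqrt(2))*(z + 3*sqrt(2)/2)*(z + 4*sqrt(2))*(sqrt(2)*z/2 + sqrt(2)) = sqrt(2)*z^4/2 + sqrt(2)*z^3 + 3*z^3/2 - 16*sqrt(2)*z^2 + 3*z^2 - 48*z - 32*sqrt(2)*z - 96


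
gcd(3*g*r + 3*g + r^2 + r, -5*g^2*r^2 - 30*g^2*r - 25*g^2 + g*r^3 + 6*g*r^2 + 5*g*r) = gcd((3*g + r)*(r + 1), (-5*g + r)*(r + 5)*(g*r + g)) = r + 1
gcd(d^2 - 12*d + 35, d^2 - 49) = d - 7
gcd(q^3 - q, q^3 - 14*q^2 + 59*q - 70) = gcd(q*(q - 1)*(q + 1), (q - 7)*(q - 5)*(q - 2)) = 1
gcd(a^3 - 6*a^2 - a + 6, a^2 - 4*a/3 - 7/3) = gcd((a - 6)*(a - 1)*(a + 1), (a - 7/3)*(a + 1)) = a + 1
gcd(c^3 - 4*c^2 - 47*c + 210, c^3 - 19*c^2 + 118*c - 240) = c^2 - 11*c + 30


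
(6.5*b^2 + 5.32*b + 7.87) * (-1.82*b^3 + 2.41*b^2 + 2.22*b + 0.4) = -11.83*b^5 + 5.9826*b^4 + 12.9278*b^3 + 33.3771*b^2 + 19.5994*b + 3.148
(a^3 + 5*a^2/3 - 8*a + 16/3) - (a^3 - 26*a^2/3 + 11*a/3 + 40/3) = 31*a^2/3 - 35*a/3 - 8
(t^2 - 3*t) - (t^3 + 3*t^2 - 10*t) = -t^3 - 2*t^2 + 7*t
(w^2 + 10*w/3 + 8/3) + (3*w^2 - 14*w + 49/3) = 4*w^2 - 32*w/3 + 19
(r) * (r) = r^2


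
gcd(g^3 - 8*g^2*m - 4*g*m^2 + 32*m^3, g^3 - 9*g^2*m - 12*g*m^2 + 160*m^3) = g - 8*m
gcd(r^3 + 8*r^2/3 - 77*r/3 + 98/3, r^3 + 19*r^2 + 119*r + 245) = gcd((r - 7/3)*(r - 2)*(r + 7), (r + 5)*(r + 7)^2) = r + 7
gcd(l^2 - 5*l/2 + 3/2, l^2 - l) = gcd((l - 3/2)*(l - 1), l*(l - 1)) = l - 1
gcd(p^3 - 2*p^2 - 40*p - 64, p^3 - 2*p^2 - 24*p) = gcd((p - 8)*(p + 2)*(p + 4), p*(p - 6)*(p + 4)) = p + 4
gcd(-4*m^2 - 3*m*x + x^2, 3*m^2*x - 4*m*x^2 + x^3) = 1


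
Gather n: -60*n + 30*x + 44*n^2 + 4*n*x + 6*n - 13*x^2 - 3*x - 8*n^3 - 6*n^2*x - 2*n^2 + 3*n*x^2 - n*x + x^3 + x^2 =-8*n^3 + n^2*(42 - 6*x) + n*(3*x^2 + 3*x - 54) + x^3 - 12*x^2 + 27*x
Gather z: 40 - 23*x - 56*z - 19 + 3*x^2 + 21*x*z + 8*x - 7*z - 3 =3*x^2 - 15*x + z*(21*x - 63) + 18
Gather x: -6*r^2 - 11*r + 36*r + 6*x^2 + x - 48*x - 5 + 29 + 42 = -6*r^2 + 25*r + 6*x^2 - 47*x + 66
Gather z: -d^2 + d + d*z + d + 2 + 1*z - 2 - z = -d^2 + d*z + 2*d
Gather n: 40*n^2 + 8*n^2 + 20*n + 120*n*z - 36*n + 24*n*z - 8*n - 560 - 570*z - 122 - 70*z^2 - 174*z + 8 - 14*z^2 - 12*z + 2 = 48*n^2 + n*(144*z - 24) - 84*z^2 - 756*z - 672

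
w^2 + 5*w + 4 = (w + 1)*(w + 4)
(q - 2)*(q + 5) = q^2 + 3*q - 10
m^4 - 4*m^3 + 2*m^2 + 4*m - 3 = (m - 3)*(m - 1)^2*(m + 1)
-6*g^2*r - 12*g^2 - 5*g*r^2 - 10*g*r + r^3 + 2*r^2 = (-6*g + r)*(g + r)*(r + 2)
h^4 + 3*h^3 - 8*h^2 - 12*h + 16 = (h - 2)*(h - 1)*(h + 2)*(h + 4)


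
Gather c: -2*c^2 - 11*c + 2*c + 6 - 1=-2*c^2 - 9*c + 5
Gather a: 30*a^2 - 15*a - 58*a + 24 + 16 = 30*a^2 - 73*a + 40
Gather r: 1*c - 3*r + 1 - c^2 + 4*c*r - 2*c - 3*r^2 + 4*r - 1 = -c^2 - c - 3*r^2 + r*(4*c + 1)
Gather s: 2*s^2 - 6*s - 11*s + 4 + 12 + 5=2*s^2 - 17*s + 21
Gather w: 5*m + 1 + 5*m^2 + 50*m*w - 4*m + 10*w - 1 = 5*m^2 + m + w*(50*m + 10)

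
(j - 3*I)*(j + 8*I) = j^2 + 5*I*j + 24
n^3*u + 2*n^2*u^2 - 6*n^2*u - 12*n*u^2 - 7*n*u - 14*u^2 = (n - 7)*(n + 2*u)*(n*u + u)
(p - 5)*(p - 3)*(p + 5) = p^3 - 3*p^2 - 25*p + 75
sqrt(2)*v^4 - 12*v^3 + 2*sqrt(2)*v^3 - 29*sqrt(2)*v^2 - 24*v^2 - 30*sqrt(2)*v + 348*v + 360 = (v - 5)*(v + 6)*(v - 6*sqrt(2))*(sqrt(2)*v + sqrt(2))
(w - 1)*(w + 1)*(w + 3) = w^3 + 3*w^2 - w - 3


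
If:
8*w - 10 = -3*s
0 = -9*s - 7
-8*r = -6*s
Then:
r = -7/12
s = -7/9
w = 37/24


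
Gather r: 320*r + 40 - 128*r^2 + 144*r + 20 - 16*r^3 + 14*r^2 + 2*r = -16*r^3 - 114*r^2 + 466*r + 60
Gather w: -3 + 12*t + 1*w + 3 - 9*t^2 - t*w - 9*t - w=-9*t^2 - t*w + 3*t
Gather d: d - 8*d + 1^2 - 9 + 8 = -7*d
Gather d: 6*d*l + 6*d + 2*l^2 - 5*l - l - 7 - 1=d*(6*l + 6) + 2*l^2 - 6*l - 8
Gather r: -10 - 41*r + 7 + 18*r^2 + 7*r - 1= 18*r^2 - 34*r - 4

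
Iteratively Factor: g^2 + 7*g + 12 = (g + 3)*(g + 4)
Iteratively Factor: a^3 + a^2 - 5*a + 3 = (a + 3)*(a^2 - 2*a + 1) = (a - 1)*(a + 3)*(a - 1)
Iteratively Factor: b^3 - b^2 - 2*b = (b + 1)*(b^2 - 2*b) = (b - 2)*(b + 1)*(b)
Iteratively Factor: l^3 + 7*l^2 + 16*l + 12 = (l + 2)*(l^2 + 5*l + 6) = (l + 2)*(l + 3)*(l + 2)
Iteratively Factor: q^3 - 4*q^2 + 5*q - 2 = (q - 2)*(q^2 - 2*q + 1) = (q - 2)*(q - 1)*(q - 1)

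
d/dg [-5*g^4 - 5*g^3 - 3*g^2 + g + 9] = -20*g^3 - 15*g^2 - 6*g + 1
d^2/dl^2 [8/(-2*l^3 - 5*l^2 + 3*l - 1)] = 16*((6*l + 5)*(2*l^3 + 5*l^2 - 3*l + 1) - (6*l^2 + 10*l - 3)^2)/(2*l^3 + 5*l^2 - 3*l + 1)^3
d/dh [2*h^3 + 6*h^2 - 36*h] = 6*h^2 + 12*h - 36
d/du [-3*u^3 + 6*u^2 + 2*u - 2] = -9*u^2 + 12*u + 2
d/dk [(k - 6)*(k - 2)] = 2*k - 8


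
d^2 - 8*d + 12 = (d - 6)*(d - 2)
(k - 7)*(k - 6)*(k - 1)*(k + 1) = k^4 - 13*k^3 + 41*k^2 + 13*k - 42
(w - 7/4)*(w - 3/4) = w^2 - 5*w/2 + 21/16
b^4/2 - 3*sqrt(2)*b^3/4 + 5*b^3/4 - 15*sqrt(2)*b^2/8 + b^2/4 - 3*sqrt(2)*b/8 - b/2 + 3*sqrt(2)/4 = (b/2 + 1/2)*(b - 1/2)*(b + 2)*(b - 3*sqrt(2)/2)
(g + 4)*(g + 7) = g^2 + 11*g + 28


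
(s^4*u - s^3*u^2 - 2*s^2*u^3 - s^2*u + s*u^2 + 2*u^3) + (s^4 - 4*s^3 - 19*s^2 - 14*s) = s^4*u + s^4 - s^3*u^2 - 4*s^3 - 2*s^2*u^3 - s^2*u - 19*s^2 + s*u^2 - 14*s + 2*u^3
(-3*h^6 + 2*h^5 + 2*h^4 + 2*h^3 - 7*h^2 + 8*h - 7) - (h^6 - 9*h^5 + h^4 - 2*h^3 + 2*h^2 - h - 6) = -4*h^6 + 11*h^5 + h^4 + 4*h^3 - 9*h^2 + 9*h - 1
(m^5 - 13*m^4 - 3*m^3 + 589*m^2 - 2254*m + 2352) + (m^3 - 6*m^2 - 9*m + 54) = m^5 - 13*m^4 - 2*m^3 + 583*m^2 - 2263*m + 2406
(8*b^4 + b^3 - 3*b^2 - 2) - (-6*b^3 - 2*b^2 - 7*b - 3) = 8*b^4 + 7*b^3 - b^2 + 7*b + 1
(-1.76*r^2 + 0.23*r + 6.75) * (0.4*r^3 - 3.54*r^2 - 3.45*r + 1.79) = -0.704*r^5 + 6.3224*r^4 + 7.9578*r^3 - 27.8389*r^2 - 22.8758*r + 12.0825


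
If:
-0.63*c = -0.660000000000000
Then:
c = 1.05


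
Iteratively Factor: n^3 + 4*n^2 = (n)*(n^2 + 4*n) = n*(n + 4)*(n)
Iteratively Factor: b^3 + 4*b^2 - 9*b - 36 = (b - 3)*(b^2 + 7*b + 12) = (b - 3)*(b + 3)*(b + 4)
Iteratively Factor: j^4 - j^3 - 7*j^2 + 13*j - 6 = (j + 3)*(j^3 - 4*j^2 + 5*j - 2) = (j - 1)*(j + 3)*(j^2 - 3*j + 2) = (j - 1)^2*(j + 3)*(j - 2)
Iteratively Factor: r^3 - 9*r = (r + 3)*(r^2 - 3*r) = (r - 3)*(r + 3)*(r)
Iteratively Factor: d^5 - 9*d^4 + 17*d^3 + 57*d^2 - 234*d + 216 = (d - 3)*(d^4 - 6*d^3 - d^2 + 54*d - 72) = (d - 4)*(d - 3)*(d^3 - 2*d^2 - 9*d + 18) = (d - 4)*(d - 3)*(d - 2)*(d^2 - 9) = (d - 4)*(d - 3)*(d - 2)*(d + 3)*(d - 3)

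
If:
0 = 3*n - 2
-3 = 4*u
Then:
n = 2/3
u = -3/4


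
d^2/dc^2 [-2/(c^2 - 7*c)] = 4*(c*(c - 7) - (2*c - 7)^2)/(c^3*(c - 7)^3)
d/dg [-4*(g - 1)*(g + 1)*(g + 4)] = -12*g^2 - 32*g + 4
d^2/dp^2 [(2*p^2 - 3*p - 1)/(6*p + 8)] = 59/(27*p^3 + 108*p^2 + 144*p + 64)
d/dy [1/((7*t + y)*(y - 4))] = ((4 - y)*(7*t + y) - (y - 4)^2)/((7*t + y)^2*(y - 4)^3)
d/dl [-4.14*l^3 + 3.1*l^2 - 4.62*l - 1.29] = -12.42*l^2 + 6.2*l - 4.62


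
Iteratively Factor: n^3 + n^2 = (n + 1)*(n^2) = n*(n + 1)*(n)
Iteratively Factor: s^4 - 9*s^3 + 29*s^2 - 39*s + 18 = (s - 3)*(s^3 - 6*s^2 + 11*s - 6) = (s - 3)^2*(s^2 - 3*s + 2) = (s - 3)^2*(s - 2)*(s - 1)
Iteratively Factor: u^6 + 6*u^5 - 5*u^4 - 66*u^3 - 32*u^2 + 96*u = (u + 4)*(u^5 + 2*u^4 - 13*u^3 - 14*u^2 + 24*u) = (u - 3)*(u + 4)*(u^4 + 5*u^3 + 2*u^2 - 8*u) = u*(u - 3)*(u + 4)*(u^3 + 5*u^2 + 2*u - 8) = u*(u - 3)*(u + 2)*(u + 4)*(u^2 + 3*u - 4) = u*(u - 3)*(u - 1)*(u + 2)*(u + 4)*(u + 4)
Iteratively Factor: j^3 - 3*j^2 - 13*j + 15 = (j - 1)*(j^2 - 2*j - 15) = (j - 5)*(j - 1)*(j + 3)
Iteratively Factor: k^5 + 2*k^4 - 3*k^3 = (k - 1)*(k^4 + 3*k^3) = k*(k - 1)*(k^3 + 3*k^2) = k^2*(k - 1)*(k^2 + 3*k) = k^3*(k - 1)*(k + 3)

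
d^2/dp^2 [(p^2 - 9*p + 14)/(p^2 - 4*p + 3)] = 2*(-5*p^3 + 33*p^2 - 87*p + 83)/(p^6 - 12*p^5 + 57*p^4 - 136*p^3 + 171*p^2 - 108*p + 27)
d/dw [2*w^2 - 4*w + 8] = 4*w - 4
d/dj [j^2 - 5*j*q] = 2*j - 5*q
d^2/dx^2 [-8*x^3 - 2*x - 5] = -48*x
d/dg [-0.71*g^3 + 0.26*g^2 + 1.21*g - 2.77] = -2.13*g^2 + 0.52*g + 1.21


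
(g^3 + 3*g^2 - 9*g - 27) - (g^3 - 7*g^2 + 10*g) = 10*g^2 - 19*g - 27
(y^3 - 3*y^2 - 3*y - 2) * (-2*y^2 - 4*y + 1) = -2*y^5 + 2*y^4 + 19*y^3 + 13*y^2 + 5*y - 2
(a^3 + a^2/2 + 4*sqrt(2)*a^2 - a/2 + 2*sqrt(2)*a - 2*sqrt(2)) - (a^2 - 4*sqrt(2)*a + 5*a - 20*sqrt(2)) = a^3 - a^2/2 + 4*sqrt(2)*a^2 - 11*a/2 + 6*sqrt(2)*a + 18*sqrt(2)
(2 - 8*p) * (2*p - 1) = -16*p^2 + 12*p - 2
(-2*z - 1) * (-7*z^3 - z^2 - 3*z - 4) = 14*z^4 + 9*z^3 + 7*z^2 + 11*z + 4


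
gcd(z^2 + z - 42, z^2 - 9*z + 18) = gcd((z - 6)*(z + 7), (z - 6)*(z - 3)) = z - 6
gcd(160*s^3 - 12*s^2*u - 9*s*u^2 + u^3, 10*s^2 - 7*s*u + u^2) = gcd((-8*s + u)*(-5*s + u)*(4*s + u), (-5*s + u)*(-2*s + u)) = 5*s - u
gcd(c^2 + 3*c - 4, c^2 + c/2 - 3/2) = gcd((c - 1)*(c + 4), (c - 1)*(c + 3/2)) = c - 1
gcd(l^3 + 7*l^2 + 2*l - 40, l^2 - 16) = l + 4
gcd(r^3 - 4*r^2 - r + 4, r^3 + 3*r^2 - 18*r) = 1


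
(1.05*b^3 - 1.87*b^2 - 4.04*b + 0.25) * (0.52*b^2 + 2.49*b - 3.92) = 0.546*b^5 + 1.6421*b^4 - 10.8731*b^3 - 2.5992*b^2 + 16.4593*b - 0.98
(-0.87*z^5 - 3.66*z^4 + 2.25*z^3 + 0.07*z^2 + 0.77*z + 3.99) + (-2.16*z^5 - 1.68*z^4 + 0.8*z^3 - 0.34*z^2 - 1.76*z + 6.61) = -3.03*z^5 - 5.34*z^4 + 3.05*z^3 - 0.27*z^2 - 0.99*z + 10.6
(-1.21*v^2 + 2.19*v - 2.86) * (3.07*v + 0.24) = -3.7147*v^3 + 6.4329*v^2 - 8.2546*v - 0.6864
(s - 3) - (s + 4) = -7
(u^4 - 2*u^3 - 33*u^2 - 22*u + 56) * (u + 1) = u^5 - u^4 - 35*u^3 - 55*u^2 + 34*u + 56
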